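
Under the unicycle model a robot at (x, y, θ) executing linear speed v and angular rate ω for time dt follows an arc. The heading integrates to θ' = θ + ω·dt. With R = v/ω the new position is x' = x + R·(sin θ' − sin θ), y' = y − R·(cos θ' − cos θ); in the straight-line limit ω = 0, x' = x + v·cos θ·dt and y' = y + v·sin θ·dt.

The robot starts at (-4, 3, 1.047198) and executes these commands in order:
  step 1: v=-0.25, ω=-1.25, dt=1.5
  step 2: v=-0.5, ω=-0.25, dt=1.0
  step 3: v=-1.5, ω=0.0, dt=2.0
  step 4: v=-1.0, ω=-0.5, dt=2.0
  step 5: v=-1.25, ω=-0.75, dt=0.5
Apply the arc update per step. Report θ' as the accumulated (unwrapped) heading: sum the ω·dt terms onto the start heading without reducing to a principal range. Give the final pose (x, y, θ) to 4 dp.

(-5.6181, 8.4090, -2.4528)

step 1: θ'=-0.8278 (R=0.2000) → pose (-4.3205, 2.9647, -0.8278)
step 2: θ'=-1.0778 (R=2.0000) → pose (-4.6094, 3.3712, -1.0778)
step 3: θ'=-1.0778 (straight) → pose (-6.0292, 6.0139, -1.0778)
step 4: θ'=-2.0778 (R=2.0000) → pose (-6.0158, 7.9316, -2.0778)
step 5: θ'=-2.4528 (R=1.6667) → pose (-5.6181, 8.4090, -2.4528)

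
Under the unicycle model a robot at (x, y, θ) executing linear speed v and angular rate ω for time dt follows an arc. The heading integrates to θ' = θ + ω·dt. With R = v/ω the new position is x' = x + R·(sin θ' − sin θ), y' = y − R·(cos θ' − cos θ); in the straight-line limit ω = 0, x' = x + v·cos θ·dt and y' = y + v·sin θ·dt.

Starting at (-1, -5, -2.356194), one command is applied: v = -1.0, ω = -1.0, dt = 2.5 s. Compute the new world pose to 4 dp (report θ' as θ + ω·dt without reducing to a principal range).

(0.6968, -5.8504, -4.8562)

θ' = -2.3562 + -1.0·2.5 = -4.8562
R = v/ω = -1.0/-1.0 = 1.0000
x' = -1 + 1.0000·(sin -4.8562 − sin -2.3562) = 0.6968
y' = -5 − 1.0000·(cos -4.8562 − cos -2.3562) = -5.8504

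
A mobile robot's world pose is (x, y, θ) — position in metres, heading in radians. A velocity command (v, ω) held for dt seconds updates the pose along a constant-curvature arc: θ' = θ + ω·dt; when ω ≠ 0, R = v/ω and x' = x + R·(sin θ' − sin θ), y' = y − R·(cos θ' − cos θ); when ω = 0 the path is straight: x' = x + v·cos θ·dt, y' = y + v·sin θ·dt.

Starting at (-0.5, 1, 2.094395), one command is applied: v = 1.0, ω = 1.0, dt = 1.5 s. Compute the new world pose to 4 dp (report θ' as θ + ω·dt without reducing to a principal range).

(-1.8035, 1.3992, 3.5944)

θ' = 2.0944 + 1.0·1.5 = 3.5944
R = v/ω = 1.0/1.0 = 1.0000
x' = -0.5 + 1.0000·(sin 3.5944 − sin 2.0944) = -1.8035
y' = 1 − 1.0000·(cos 3.5944 − cos 2.0944) = 1.3992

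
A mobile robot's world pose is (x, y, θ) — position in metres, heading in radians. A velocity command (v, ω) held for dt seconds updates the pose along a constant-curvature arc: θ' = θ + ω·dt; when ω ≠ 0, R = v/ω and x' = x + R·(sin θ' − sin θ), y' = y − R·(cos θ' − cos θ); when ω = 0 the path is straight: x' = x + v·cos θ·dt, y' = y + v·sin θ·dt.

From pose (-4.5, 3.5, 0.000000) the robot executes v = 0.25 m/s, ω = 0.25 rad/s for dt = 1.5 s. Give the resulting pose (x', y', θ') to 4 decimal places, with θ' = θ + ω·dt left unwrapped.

(-4.1337, 3.5695, 0.3750)

θ' = 0.0000 + 0.25·1.5 = 0.3750
R = v/ω = 0.25/0.25 = 1.0000
x' = -4.5 + 1.0000·(sin 0.3750 − sin 0.0000) = -4.1337
y' = 3.5 − 1.0000·(cos 0.3750 − cos 0.0000) = 3.5695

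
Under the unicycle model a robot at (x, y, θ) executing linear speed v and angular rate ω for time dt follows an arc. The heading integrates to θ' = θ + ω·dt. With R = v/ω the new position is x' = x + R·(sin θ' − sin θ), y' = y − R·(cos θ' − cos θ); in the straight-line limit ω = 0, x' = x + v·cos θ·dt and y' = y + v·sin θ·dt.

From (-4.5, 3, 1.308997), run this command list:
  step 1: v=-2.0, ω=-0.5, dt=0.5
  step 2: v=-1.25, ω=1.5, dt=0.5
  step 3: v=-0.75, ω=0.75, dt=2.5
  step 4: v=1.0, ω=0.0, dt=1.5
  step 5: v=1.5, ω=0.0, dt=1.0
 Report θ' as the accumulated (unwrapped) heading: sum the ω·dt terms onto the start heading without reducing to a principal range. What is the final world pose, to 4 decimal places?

(-6.0409, -0.6976, 3.6840)

step 1: θ'=1.0590 (R=4.0000) → pose (-4.8762, 2.0763, 1.0590)
step 2: θ'=1.8090 (R=-0.8333) → pose (-4.9595, 1.4715, 1.8090)
step 3: θ'=3.6840 (R=-1.0000) → pose (-3.4715, 0.8510, 3.6840)
step 4: θ'=3.6840 (straight) → pose (-4.7562, 0.0767, 3.6840)
step 5: θ'=3.6840 (straight) → pose (-6.0409, -0.6976, 3.6840)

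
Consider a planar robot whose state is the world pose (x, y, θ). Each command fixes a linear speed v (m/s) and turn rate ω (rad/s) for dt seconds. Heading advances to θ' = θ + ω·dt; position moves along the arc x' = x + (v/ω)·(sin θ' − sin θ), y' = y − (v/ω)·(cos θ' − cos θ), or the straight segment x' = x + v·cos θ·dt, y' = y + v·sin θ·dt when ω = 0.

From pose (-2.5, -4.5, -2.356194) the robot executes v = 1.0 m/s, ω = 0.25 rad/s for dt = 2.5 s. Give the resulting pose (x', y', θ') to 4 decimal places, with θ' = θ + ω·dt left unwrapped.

(-3.6202, -6.6896, -1.7312)

θ' = -2.3562 + 0.25·2.5 = -1.7312
R = v/ω = 1.0/0.25 = 4.0000
x' = -2.5 + 4.0000·(sin -1.7312 − sin -2.3562) = -3.6202
y' = -4.5 − 4.0000·(cos -1.7312 − cos -2.3562) = -6.6896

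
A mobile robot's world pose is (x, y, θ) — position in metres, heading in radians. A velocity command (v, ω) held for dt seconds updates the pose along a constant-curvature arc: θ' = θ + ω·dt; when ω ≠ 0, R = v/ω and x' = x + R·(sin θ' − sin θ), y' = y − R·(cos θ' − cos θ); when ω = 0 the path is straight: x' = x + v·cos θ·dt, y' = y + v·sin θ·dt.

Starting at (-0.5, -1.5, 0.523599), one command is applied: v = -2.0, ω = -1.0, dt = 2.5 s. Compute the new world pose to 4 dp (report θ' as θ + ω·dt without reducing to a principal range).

(-3.3377, 1.0212, -1.9764)

θ' = 0.5236 + -1.0·2.5 = -1.9764
R = v/ω = -2.0/-1.0 = 2.0000
x' = -0.5 + 2.0000·(sin -1.9764 − sin 0.5236) = -3.3377
y' = -1.5 − 2.0000·(cos -1.9764 − cos 0.5236) = 1.0212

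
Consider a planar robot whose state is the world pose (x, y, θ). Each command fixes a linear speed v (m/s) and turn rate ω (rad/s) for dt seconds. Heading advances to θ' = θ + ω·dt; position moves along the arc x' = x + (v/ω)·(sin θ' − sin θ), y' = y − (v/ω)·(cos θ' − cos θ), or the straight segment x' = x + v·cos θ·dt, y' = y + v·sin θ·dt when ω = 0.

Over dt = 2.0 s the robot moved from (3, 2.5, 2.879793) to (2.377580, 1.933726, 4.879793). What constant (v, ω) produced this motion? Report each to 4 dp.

v = 0.5000, ω = 1.0000

Δθ = 4.879793 − 2.879793 = 2.000000
ω = Δθ/dt = 2.000000/2.0 = 1.0000
R = Δx/(sin θ' − sin θ) = 0.5000
v = R·ω = 0.5000·1.0000 = 0.5000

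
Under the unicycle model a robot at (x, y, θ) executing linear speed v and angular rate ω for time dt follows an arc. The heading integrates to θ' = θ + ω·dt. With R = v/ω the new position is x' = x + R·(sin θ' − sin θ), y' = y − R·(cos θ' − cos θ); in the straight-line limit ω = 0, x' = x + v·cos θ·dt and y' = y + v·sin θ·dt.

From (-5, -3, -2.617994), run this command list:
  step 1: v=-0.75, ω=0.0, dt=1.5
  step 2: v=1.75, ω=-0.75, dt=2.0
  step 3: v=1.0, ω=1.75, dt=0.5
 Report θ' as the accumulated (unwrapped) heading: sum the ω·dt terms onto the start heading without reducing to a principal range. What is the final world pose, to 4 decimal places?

(-7.5411, -1.4750, -3.2430)

step 1: θ'=-2.6180 (straight) → pose (-4.0257, -2.4375, -2.6180)
step 2: θ'=-4.1180 (R=-2.3333) → pose (-7.1255, -1.7235, -4.1180)
step 3: θ'=-3.2430 (R=0.5714) → pose (-7.5411, -1.4750, -3.2430)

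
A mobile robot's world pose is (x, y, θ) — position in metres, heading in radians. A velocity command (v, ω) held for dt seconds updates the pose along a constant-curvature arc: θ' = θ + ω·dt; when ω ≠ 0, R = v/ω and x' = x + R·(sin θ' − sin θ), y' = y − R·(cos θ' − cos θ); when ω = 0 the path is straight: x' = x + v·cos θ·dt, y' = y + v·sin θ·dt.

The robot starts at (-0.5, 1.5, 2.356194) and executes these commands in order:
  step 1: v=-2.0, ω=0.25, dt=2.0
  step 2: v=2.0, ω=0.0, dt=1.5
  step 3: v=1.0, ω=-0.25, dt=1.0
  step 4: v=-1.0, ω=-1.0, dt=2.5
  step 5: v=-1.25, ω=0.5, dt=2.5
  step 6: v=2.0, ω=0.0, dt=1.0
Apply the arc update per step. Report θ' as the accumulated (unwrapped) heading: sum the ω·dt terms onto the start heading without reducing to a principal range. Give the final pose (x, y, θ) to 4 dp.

step 1: θ'=2.8562 (R=-8.0000) → pose (2.9045, -0.5195, 2.8562)
step 2: θ'=2.8562 (straight) → pose (0.0259, 0.3251, 2.8562)
step 3: θ'=2.6062 (R=-4.0000) → pose (-0.8887, 0.7230, 2.6062)
step 4: θ'=0.1062 (R=1.0000) → pose (-1.2929, -1.1314, 0.1062)
step 5: θ'=1.3562 (R=-2.5000) → pose (-3.4705, -3.0849, 1.3562)
step 6: θ'=1.3562 (straight) → pose (-3.0446, -1.1308, 1.3562)

(-3.0446, -1.1308, 1.3562)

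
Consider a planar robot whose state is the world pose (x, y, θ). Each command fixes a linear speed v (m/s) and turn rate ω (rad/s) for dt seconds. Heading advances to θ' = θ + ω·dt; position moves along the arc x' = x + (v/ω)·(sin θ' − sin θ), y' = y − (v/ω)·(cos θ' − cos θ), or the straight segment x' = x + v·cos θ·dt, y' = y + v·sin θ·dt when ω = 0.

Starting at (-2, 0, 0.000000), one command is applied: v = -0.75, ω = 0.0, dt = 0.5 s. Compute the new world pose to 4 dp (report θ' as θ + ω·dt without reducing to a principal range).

(-2.3750, 0.0000, 0.0000)

θ' = 0.0000 + 0.0·0.5 = 0.0000
ω = 0 → straight: x' = -2 + -0.75·cos(0.0000)·0.5 = -2.3750
y' = 0 + -0.75·sin(0.0000)·0.5 = 0.0000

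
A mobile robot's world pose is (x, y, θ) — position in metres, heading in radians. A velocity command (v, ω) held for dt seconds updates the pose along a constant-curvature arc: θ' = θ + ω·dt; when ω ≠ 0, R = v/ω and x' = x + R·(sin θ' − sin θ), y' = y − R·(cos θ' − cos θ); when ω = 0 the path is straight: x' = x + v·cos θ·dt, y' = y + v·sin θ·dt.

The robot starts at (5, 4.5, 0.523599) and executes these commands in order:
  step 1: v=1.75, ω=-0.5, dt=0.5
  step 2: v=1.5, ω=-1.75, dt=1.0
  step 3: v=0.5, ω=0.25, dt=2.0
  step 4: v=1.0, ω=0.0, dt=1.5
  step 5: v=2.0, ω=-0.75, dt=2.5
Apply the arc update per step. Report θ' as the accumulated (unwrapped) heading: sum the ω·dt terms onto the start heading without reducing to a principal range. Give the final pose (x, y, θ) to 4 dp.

(6.6171, -2.1285, -2.8514)

step 1: θ'=0.2736 (R=-3.5000) → pose (5.8043, 4.8387, 0.2736)
step 2: θ'=-1.4764 (R=-0.8571) → pose (6.8892, 4.0943, -1.4764)
step 3: θ'=-0.9764 (R=2.0000) → pose (7.2234, 3.1628, -0.9764)
step 4: θ'=-0.9764 (straight) → pose (8.0634, 1.9200, -0.9764)
step 5: θ'=-2.8514 (R=-2.6667) → pose (6.6171, -2.1285, -2.8514)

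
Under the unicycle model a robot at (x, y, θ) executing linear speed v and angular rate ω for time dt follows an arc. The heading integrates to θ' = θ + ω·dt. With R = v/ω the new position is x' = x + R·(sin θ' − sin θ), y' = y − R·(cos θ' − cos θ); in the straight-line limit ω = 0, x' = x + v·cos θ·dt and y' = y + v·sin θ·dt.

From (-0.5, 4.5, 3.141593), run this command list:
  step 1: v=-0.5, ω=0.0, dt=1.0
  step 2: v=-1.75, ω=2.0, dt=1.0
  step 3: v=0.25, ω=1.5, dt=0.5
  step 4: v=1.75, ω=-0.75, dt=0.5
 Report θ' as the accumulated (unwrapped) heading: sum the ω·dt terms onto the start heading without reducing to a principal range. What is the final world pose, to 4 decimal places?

step 1: θ'=3.1416 (straight) → pose (0.0000, 4.5000, 3.1416)
step 2: θ'=5.1416 (R=-0.8750) → pose (0.7956, 5.7391, 5.1416)
step 3: θ'=5.8916 (R=0.1667) → pose (0.8836, 5.6544, 5.8916)
step 4: θ'=5.5166 (R=-2.3333) → pose (1.6116, 5.1784, 5.5166)

(1.6116, 5.1784, 5.5166)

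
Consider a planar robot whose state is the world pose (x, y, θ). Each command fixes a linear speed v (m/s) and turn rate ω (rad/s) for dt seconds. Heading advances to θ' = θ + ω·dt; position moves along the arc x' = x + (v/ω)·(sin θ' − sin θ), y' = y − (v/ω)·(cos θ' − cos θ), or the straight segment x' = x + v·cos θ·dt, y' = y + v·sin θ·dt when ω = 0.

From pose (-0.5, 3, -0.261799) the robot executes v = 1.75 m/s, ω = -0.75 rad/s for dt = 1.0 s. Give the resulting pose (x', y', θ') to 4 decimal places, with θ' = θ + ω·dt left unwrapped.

(0.8743, 1.9836, -1.0118)

θ' = -0.2618 + -0.75·1.0 = -1.0118
R = v/ω = 1.75/-0.75 = -2.3333
x' = -0.5 + -2.3333·(sin -1.0118 − sin -0.2618) = 0.8743
y' = 3 − -2.3333·(cos -1.0118 − cos -0.2618) = 1.9836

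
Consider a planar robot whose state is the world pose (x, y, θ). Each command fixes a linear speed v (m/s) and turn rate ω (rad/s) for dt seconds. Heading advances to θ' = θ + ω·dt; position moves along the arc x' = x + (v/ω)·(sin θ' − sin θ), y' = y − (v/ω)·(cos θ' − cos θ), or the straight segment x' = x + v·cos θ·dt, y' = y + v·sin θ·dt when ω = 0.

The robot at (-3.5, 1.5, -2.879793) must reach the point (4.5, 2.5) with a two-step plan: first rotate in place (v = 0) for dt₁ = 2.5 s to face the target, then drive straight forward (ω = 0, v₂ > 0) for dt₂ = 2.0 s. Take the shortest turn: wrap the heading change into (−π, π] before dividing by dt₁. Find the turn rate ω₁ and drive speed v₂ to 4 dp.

ω₁ = 1.2017, v₂ = 4.0311

heading to target = atan2(2.5−1.5, 4.5−-3.5) = 0.1244
Δθ = wrap(0.1244 − -2.8798) = 3.0041; ω₁ = Δθ/dt₁ = 1.2017
distance = √((4.5−-3.5)² + (2.5−1.5)²) = 8.0623; v₂ = distance/dt₂ = 4.0311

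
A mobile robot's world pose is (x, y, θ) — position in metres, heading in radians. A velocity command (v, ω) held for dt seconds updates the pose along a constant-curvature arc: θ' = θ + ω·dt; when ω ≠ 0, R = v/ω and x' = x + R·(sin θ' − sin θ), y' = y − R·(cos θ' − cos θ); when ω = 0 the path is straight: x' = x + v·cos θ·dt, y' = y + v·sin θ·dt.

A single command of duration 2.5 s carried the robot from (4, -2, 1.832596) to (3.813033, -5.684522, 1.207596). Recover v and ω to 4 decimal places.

Δθ = 1.207596 − 1.832596 = -0.625000
ω = Δθ/dt = -0.625000/2.5 = -0.2500
R = −Δy/(cos θ' − cos θ) = 6.0000
v = R·ω = 6.0000·-0.2500 = -1.5000

v = -1.5000, ω = -0.2500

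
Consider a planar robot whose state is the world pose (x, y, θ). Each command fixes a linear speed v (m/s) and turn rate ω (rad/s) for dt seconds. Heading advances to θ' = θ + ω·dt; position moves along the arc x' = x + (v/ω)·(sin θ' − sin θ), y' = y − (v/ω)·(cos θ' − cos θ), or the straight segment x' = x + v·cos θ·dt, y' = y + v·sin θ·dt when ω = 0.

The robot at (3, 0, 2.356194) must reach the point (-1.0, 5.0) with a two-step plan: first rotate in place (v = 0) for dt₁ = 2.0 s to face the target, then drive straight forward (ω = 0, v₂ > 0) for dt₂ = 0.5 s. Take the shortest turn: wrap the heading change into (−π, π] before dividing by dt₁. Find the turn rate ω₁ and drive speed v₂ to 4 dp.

ω₁ = -0.0553, v₂ = 12.8062

heading to target = atan2(5−0, -1−3) = 2.2455
Δθ = wrap(2.2455 − 2.3562) = -0.1107; ω₁ = Δθ/dt₁ = -0.0553
distance = √((-1−3)² + (5−0)²) = 6.4031; v₂ = distance/dt₂ = 12.8062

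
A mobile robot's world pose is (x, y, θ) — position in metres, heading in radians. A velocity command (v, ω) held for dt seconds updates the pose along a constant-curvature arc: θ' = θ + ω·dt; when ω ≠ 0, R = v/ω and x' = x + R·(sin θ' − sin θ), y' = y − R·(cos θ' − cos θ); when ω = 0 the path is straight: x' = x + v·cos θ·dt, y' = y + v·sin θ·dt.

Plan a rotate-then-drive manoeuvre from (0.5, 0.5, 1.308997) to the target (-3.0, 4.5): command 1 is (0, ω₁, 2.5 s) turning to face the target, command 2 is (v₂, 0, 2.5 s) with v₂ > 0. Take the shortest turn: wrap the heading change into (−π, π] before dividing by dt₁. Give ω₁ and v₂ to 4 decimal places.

heading to target = atan2(4.5−0.5, -3−0.5) = 2.2896
Δθ = wrap(2.2896 − 1.3090) = 0.9806; ω₁ = Δθ/dt₁ = 0.3923
distance = √((-3−0.5)² + (4.5−0.5)²) = 5.3151; v₂ = distance/dt₂ = 2.1260

ω₁ = 0.3923, v₂ = 2.1260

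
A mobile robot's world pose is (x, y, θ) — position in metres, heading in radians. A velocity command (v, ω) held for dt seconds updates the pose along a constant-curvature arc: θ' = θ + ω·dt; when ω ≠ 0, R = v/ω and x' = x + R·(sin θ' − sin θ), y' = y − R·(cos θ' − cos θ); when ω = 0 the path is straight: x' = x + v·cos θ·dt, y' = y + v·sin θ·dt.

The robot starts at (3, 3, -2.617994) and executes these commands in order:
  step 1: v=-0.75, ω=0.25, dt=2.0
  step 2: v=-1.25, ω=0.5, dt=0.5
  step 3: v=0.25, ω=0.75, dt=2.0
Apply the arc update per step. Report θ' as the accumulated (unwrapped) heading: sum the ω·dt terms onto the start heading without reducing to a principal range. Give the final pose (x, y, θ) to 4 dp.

(4.5162, 4.1972, -0.3680)

step 1: θ'=-2.1180 (R=-3.0000) → pose (4.0620, 4.0372, -2.1180)
step 2: θ'=-1.8680 (R=-2.5000) → pose (4.3174, 4.6058, -1.8680)
step 3: θ'=-0.3680 (R=0.3333) → pose (4.5162, 4.1972, -0.3680)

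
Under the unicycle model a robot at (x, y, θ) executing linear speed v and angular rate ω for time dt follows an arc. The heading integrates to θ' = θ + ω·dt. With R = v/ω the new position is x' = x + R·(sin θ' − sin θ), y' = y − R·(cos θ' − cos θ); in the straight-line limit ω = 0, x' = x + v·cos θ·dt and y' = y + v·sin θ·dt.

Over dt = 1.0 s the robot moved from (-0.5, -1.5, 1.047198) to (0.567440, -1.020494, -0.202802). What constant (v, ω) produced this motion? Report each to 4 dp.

v = 1.2500, ω = -1.2500

Δθ = -0.202802 − 1.047198 = -1.250000
ω = Δθ/dt = -1.250000/1.0 = -1.2500
R = Δx/(sin θ' − sin θ) = -1.0000
v = R·ω = -1.0000·-1.2500 = 1.2500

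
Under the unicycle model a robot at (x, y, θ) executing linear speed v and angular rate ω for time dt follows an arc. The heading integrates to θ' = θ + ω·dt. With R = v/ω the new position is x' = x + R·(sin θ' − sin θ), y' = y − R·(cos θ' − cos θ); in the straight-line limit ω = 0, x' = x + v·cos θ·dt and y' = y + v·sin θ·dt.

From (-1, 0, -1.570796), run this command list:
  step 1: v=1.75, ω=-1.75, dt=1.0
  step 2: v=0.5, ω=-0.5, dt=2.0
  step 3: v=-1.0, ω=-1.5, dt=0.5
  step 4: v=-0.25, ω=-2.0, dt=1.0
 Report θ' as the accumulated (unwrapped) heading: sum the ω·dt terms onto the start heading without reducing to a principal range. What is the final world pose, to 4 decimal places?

step 1: θ'=-3.3208 (R=-1.0000) → pose (-2.1782, -0.9840, -3.3208)
step 2: θ'=-4.3208 (R=-1.0000) → pose (-2.9243, -0.3817, -4.3208)
step 3: θ'=-5.0708 (R=0.6667) → pose (-2.9162, -0.8700, -5.0708)
step 4: θ'=-7.0708 (R=0.1250) → pose (-3.1218, -0.9143, -7.0708)

(-3.1218, -0.9143, -7.0708)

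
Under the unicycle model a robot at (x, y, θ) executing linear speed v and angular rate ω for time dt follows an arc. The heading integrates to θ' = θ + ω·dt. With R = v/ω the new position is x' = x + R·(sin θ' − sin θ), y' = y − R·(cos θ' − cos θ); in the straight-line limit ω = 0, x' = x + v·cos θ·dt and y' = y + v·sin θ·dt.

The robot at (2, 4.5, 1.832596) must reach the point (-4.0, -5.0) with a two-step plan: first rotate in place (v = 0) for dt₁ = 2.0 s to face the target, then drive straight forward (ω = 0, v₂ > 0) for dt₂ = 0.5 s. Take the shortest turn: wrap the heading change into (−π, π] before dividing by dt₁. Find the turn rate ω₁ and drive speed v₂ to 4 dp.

ω₁ = 1.1582, v₂ = 22.4722

heading to target = atan2(-5−4.5, -4−2) = -2.1341
Δθ = wrap(-2.1341 − 1.8326) = 2.3165; ω₁ = Δθ/dt₁ = 1.1582
distance = √((-4−2)² + (-5−4.5)²) = 11.2361; v₂ = distance/dt₂ = 22.4722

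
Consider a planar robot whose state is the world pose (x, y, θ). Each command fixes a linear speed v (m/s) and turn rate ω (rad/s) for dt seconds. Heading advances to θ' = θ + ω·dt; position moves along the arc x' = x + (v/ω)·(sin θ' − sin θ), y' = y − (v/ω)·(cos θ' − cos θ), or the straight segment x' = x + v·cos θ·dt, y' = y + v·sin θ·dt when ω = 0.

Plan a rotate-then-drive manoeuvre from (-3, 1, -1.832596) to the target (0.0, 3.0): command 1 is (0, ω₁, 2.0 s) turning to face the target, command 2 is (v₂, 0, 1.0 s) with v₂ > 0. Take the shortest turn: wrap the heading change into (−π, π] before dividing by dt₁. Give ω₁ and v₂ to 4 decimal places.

ω₁ = 1.2103, v₂ = 3.6056

heading to target = atan2(3−1, 0−-3) = 0.5880
Δθ = wrap(0.5880 − -1.8326) = 2.4206; ω₁ = Δθ/dt₁ = 1.2103
distance = √((0−-3)² + (3−1)²) = 3.6056; v₂ = distance/dt₂ = 3.6056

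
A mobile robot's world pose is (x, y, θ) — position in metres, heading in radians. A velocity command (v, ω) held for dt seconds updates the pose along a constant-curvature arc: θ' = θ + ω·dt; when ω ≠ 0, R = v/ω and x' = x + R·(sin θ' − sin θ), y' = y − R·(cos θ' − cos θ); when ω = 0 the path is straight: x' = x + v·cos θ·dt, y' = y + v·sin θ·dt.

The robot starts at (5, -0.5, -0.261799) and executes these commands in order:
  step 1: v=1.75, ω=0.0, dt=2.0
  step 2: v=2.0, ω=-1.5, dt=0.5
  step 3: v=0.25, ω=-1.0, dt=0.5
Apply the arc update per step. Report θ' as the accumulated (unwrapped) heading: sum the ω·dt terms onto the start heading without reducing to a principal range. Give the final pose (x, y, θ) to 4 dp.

(9.2037, -2.1045, -1.5118)

step 1: θ'=-0.2618 (straight) → pose (8.3807, -1.4059, -0.2618)
step 2: θ'=-1.0118 (R=-1.3333) → pose (9.1660, -1.9867, -1.0118)
step 3: θ'=-1.5118 (R=-0.2500) → pose (9.2037, -2.1045, -1.5118)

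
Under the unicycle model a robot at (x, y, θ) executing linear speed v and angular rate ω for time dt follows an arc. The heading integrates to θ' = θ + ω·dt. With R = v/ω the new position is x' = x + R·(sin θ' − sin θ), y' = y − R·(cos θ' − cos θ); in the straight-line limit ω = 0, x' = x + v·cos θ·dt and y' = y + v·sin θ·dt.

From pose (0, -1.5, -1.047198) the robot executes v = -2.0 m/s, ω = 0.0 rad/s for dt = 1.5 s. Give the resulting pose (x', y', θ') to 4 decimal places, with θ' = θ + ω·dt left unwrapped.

(-1.5000, 1.0981, -1.0472)

θ' = -1.0472 + 0.0·1.5 = -1.0472
ω = 0 → straight: x' = 0 + -2.0·cos(-1.0472)·1.5 = -1.5000
y' = -1.5 + -2.0·sin(-1.0472)·1.5 = 1.0981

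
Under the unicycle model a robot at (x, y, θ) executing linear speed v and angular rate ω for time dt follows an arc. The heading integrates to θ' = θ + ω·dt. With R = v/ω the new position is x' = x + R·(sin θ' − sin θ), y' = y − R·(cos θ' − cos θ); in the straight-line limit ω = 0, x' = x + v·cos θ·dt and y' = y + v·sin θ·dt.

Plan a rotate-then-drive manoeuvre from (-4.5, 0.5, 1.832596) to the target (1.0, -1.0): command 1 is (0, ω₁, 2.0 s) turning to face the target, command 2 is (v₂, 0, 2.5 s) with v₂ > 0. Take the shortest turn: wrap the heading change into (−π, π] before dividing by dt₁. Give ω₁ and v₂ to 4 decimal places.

heading to target = atan2(-1−0.5, 1−-4.5) = -0.2663
Δθ = wrap(-0.2663 − 1.8326) = -2.0988; ω₁ = Δθ/dt₁ = -1.0494
distance = √((1−-4.5)² + (-1−0.5)²) = 5.7009; v₂ = distance/dt₂ = 2.2804

ω₁ = -1.0494, v₂ = 2.2804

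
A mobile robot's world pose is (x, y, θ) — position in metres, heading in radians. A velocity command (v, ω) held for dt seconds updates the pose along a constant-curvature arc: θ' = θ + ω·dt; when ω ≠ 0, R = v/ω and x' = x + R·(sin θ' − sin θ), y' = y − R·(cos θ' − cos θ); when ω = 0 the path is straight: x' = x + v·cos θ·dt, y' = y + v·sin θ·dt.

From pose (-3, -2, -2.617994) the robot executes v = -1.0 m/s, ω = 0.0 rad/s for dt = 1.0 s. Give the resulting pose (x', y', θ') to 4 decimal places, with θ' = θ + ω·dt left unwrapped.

(-2.1340, -1.5000, -2.6180)

θ' = -2.6180 + 0.0·1.0 = -2.6180
ω = 0 → straight: x' = -3 + -1.0·cos(-2.6180)·1.0 = -2.1340
y' = -2 + -1.0·sin(-2.6180)·1.0 = -1.5000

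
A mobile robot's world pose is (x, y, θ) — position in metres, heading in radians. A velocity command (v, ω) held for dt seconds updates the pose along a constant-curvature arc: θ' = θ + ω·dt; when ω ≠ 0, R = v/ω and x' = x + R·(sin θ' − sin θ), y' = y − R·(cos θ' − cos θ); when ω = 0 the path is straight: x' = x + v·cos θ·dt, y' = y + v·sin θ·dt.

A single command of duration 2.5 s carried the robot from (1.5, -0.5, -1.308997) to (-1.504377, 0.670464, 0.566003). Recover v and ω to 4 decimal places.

Δθ = 0.566003 − -1.308997 = 1.875000
ω = Δθ/dt = 1.875000/2.5 = 0.7500
R = Δx/(sin θ' − sin θ) = -2.0000
v = R·ω = -2.0000·0.7500 = -1.5000

v = -1.5000, ω = 0.7500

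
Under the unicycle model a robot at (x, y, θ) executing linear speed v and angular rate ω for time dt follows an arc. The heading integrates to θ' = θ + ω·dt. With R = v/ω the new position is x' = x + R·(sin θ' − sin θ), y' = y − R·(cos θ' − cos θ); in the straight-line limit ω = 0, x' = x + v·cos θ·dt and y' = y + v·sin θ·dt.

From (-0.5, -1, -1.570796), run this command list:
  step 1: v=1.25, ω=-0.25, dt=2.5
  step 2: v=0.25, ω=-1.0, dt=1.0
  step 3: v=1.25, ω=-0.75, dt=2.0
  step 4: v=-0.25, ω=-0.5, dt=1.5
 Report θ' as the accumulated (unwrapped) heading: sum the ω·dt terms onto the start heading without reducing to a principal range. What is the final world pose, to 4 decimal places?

step 1: θ'=-2.1958 (R=-5.0000) → pose (-1.4452, -3.9255, -2.1958)
step 2: θ'=-3.1958 (R=-0.2500) → pose (-1.6615, -4.0288, -3.1958)
step 3: θ'=-4.6958 (R=-1.6667) → pose (-3.2376, -2.3923, -4.6958)
step 4: θ'=-5.4458 (R=0.5000) → pose (-3.3661, -2.7353, -5.4458)

(-3.3661, -2.7353, -5.4458)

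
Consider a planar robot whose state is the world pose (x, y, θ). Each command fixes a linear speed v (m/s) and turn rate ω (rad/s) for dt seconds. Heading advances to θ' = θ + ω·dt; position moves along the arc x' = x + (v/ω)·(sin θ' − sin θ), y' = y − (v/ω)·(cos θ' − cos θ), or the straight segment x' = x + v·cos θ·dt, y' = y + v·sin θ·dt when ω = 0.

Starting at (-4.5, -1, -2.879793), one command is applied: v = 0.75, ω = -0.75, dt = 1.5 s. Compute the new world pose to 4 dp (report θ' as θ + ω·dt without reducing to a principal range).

θ' = -2.8798 + -0.75·1.5 = -4.0048
R = v/ω = 0.75/-0.75 = -1.0000
x' = -4.5 + -1.0000·(sin -4.0048 − sin -2.8798) = -5.5187
y' = -1 − -1.0000·(cos -4.0048 − cos -2.8798) = -0.6841

(-5.5187, -0.6841, -4.0048)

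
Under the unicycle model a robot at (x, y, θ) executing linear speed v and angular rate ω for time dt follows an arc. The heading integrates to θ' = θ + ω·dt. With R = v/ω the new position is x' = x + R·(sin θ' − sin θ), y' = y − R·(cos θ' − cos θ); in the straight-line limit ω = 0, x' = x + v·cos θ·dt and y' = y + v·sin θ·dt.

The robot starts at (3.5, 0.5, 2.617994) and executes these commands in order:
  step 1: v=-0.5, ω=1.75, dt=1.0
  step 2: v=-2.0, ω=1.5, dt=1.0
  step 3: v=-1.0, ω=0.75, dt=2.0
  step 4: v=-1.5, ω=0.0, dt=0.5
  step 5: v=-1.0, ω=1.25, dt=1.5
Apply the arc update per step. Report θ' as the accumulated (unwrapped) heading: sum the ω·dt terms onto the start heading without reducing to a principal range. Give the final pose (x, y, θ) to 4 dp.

(1.6902, -0.0997, 9.2430)

step 1: θ'=4.3680 (R=-0.2857) → pose (3.9118, 0.6510, 4.3680)
step 2: θ'=5.8680 (R=-1.3333) → pose (3.1946, 2.3212, 5.8680)
step 3: θ'=7.3680 (R=-1.3333) → pose (1.4778, 1.7239, 7.3680)
step 4: θ'=7.3680 (straight) → pose (1.1275, 1.0608, 7.3680)
step 5: θ'=9.2430 (R=-0.8000) → pose (1.6902, -0.0997, 9.2430)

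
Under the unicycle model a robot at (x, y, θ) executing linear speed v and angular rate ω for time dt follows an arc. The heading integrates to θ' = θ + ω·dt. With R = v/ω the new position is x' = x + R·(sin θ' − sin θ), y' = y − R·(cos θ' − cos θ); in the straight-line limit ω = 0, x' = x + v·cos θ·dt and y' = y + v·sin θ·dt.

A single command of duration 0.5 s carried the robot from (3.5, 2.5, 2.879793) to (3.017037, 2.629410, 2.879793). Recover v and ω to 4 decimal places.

Δθ = 2.879793 − 2.879793 = 0.000000
ω = Δθ/dt = 0.000000/0.5 = 0.0000
ω = 0 → v = (Δx·cos θ + Δy·sin θ)/dt = 1.0000

v = 1.0000, ω = 0.0000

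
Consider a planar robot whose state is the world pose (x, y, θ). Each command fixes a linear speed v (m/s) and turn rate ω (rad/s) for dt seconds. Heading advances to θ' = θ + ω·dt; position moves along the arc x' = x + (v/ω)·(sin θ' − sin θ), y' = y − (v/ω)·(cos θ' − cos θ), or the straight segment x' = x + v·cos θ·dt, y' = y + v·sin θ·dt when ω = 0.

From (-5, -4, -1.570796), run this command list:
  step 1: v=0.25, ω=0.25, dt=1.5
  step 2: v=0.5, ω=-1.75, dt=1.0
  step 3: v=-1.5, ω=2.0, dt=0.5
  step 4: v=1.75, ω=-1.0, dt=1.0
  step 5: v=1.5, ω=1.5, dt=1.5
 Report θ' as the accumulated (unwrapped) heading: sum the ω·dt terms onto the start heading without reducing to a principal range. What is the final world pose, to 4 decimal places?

step 1: θ'=-1.1958 (R=1.0000) → pose (-4.9305, -4.3663, -1.1958)
step 2: θ'=-2.9458 (R=-0.2857) → pose (-5.1408, -4.7512, -2.9458)
step 3: θ'=-1.9458 (R=-0.7500) → pose (-4.5888, -4.2902, -1.9458)
step 4: θ'=-2.9458 (R=-1.7500) → pose (-5.8767, -5.3658, -2.9458)
step 5: θ'=-0.6958 (R=1.0000) → pose (-6.3232, -7.1142, -0.6958)

(-6.3232, -7.1142, -0.6958)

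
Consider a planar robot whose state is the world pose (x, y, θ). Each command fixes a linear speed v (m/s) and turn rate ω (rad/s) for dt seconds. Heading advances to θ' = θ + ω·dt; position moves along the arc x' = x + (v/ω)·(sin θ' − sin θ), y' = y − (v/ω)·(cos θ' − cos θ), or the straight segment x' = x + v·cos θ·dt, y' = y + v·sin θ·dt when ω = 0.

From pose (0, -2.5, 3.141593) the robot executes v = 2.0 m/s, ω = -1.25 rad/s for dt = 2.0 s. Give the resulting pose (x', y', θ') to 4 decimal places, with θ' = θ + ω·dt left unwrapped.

θ' = 3.1416 + -1.25·2.0 = 0.6416
R = v/ω = 2.0/-1.25 = -1.6000
x' = 0 + -1.6000·(sin 0.6416 − sin 3.1416) = -0.9576
y' = -2.5 − -1.6000·(cos 0.6416 − cos 3.1416) = 0.3818

(-0.9576, 0.3818, 0.6416)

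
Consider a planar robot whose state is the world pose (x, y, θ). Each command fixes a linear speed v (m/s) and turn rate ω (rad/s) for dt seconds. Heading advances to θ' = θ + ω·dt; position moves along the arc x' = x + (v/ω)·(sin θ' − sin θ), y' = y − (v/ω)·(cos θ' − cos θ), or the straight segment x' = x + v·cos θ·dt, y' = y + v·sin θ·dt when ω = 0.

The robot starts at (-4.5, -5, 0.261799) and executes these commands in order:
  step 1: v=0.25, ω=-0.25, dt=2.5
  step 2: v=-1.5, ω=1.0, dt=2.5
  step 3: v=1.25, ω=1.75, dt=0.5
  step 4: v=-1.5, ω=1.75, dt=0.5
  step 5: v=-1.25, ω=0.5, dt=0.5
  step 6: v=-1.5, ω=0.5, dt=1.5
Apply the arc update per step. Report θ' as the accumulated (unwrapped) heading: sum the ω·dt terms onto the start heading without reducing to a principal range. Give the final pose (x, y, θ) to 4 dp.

step 1: θ'=-0.3632 (R=-1.0000) → pose (-3.8859, -5.0312, -0.3632)
step 2: θ'=2.1368 (R=-1.5000) → pose (-5.6849, -7.2377, 2.1368)
step 3: θ'=3.0118 (R=0.7143) → pose (-6.1953, -6.9125, 3.0118)
step 4: θ'=3.8868 (R=-0.8571) → pose (-5.5031, -6.6925, 3.8868)
step 5: θ'=4.1368 (R=-2.5000) → pose (-5.1013, -6.2159, 4.1368)
step 6: θ'=4.8868 (R=-3.0000) → pose (-4.6634, -4.0624, 4.8868)

(-4.6634, -4.0624, 4.8868)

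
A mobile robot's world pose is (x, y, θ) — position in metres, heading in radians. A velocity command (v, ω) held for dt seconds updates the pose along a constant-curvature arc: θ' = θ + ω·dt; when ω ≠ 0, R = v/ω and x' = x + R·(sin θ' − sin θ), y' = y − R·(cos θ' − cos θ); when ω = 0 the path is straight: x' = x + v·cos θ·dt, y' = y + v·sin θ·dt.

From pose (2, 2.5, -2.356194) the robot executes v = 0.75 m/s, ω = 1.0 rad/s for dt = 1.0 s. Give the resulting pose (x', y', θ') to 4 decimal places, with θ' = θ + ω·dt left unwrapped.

(1.7975, 1.8100, -1.3562)

θ' = -2.3562 + 1.0·1.0 = -1.3562
R = v/ω = 0.75/1.0 = 0.7500
x' = 2 + 0.7500·(sin -1.3562 − sin -2.3562) = 1.7975
y' = 2.5 − 0.7500·(cos -1.3562 − cos -2.3562) = 1.8100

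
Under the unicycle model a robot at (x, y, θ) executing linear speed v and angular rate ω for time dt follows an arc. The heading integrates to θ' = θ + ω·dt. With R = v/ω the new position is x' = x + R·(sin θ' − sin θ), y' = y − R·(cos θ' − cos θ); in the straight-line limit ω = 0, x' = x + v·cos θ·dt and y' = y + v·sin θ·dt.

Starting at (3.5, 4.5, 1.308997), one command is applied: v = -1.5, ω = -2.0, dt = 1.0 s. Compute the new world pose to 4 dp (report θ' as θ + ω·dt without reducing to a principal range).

(2.2976, 4.1162, -0.6910)

θ' = 1.3090 + -2.0·1.0 = -0.6910
R = v/ω = -1.5/-2.0 = 0.7500
x' = 3.5 + 0.7500·(sin -0.6910 − sin 1.3090) = 2.2976
y' = 4.5 − 0.7500·(cos -0.6910 − cos 1.3090) = 4.1162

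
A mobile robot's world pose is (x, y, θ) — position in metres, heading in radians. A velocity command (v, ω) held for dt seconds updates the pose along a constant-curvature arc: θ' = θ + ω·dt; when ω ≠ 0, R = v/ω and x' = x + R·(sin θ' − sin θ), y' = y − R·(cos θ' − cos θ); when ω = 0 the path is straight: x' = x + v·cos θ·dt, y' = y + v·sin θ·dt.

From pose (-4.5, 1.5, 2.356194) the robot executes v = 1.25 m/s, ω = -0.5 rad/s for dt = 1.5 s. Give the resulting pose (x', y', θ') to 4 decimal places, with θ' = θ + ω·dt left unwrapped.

(-5.2307, 3.1793, 1.6062)

θ' = 2.3562 + -0.5·1.5 = 1.6062
R = v/ω = 1.25/-0.5 = -2.5000
x' = -4.5 + -2.5000·(sin 1.6062 − sin 2.3562) = -5.2307
y' = 1.5 − -2.5000·(cos 1.6062 − cos 2.3562) = 3.1793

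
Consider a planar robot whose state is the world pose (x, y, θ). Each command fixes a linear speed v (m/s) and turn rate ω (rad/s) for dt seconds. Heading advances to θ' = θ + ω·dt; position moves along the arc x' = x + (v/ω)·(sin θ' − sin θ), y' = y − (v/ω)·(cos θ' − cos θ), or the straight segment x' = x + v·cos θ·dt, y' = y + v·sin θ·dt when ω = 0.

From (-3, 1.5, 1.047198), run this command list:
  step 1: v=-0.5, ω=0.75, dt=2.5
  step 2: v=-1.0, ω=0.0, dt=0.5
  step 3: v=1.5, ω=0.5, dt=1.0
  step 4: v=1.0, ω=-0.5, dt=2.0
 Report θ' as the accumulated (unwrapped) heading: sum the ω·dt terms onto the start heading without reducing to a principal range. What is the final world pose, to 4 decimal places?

step 1: θ'=2.9222 (R=-0.6667) → pose (-2.5677, 0.5160, 2.9222)
step 2: θ'=2.9222 (straight) → pose (-2.0797, 0.4072, 2.9222)
step 3: θ'=3.4222 (R=3.0000) → pose (-3.5635, 0.3617, 3.4222)
step 4: θ'=2.4222 (R=-2.0000) → pose (-5.4352, 0.7791, 2.4222)

(-5.4352, 0.7791, 2.4222)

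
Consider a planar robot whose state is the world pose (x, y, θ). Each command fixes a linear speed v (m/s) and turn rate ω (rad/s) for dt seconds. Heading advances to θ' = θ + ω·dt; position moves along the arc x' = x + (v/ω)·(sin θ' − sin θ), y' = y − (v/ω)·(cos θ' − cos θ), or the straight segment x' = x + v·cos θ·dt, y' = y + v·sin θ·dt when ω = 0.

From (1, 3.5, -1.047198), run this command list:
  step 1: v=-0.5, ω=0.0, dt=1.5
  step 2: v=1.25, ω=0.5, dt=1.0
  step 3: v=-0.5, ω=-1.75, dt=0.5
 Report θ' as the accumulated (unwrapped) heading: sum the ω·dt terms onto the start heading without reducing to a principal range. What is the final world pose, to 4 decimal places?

(1.3554, 3.4662, -1.4222)

step 1: θ'=-1.0472 (straight) → pose (0.6250, 4.1495, -1.0472)
step 2: θ'=-0.5472 (R=2.5000) → pose (1.4893, 3.2646, -0.5472)
step 3: θ'=-1.4222 (R=0.2857) → pose (1.3554, 3.4662, -1.4222)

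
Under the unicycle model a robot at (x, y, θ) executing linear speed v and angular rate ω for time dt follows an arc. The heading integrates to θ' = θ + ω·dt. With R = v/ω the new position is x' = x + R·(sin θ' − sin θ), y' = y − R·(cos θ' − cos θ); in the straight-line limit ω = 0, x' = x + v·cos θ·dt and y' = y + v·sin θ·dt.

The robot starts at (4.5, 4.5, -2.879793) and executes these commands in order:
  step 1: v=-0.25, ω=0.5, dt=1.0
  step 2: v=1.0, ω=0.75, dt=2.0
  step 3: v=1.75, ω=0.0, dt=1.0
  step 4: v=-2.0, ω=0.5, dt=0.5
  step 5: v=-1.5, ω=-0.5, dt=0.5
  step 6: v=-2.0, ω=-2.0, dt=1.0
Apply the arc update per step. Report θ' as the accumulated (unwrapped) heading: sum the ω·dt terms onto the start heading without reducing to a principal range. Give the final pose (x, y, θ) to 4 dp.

step 1: θ'=-2.3798 (R=-0.5000) → pose (4.7157, 4.6212, -2.3798)
step 2: θ'=-0.8798 (R=1.3333) → pose (4.6085, 2.8066, -0.8798)
step 3: θ'=-0.8798 (straight) → pose (5.7238, 1.4581, -0.8798)
step 4: θ'=-0.6298 (R=-4.0000) → pose (4.9973, 2.1414, -0.6298)
step 5: θ'=-0.8798 (R=3.0000) → pose (4.4524, 2.6539, -0.8798)
step 6: θ'=-2.8798 (R=1.0000) → pose (4.9642, 4.2572, -2.8798)

(4.9642, 4.2572, -2.8798)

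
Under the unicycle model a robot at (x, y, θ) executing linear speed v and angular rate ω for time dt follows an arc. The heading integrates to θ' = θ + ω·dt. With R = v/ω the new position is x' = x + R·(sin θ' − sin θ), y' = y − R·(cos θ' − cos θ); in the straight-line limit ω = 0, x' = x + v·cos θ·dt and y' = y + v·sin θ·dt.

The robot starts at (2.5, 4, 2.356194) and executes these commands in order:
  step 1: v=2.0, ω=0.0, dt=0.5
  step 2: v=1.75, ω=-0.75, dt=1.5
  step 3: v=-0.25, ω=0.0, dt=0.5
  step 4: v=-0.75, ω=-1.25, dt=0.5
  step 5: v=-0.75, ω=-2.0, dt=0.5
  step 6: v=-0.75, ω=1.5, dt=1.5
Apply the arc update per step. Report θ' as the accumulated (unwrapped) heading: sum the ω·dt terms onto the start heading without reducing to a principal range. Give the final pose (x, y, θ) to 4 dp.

step 1: θ'=2.3562 (straight) → pose (1.7929, 4.7071, 2.3562)
step 2: θ'=1.2312 (R=-2.3333) → pose (1.2427, 7.1343, 1.2312)
step 3: θ'=1.2312 (straight) → pose (1.2011, 7.0164, 1.2312)
step 4: θ'=0.6062 (R=0.6000) → pose (0.9772, 6.7232, 0.6062)
step 5: θ'=-0.3938 (R=0.3750) → pose (0.6197, 6.6851, -0.3938)
step 6: θ'=1.8562 (R=-0.5000) → pose (-0.0520, 6.0826, 1.8562)

(-0.0520, 6.0826, 1.8562)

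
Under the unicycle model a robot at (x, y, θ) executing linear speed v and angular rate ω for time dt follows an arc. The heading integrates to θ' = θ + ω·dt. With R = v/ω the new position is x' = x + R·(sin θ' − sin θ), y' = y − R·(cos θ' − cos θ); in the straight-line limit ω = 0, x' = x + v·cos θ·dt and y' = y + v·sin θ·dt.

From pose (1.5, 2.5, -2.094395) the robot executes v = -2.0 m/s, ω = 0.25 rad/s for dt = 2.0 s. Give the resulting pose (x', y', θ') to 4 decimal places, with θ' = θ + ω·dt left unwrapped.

θ' = -2.0944 + 0.25·2.0 = -1.5944
R = v/ω = -2.0/0.25 = -8.0000
x' = 1.5 + -8.0000·(sin -1.5944 − sin -2.0944) = 2.5696
y' = 2.5 − -8.0000·(cos -1.5944 − cos -2.0944) = 6.3112

(2.5696, 6.3112, -1.5944)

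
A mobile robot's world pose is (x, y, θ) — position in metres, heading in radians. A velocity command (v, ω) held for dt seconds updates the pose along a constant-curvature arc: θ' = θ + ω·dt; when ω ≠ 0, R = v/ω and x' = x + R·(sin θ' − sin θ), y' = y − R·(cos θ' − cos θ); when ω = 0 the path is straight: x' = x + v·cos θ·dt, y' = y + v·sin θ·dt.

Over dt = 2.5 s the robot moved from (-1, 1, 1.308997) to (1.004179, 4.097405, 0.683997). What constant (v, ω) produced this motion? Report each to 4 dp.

Δθ = 0.683997 − 1.308997 = -0.625000
ω = Δθ/dt = -0.625000/2.5 = -0.2500
R = −Δy/(cos θ' − cos θ) = -6.0000
v = R·ω = -6.0000·-0.2500 = 1.5000

v = 1.5000, ω = -0.2500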